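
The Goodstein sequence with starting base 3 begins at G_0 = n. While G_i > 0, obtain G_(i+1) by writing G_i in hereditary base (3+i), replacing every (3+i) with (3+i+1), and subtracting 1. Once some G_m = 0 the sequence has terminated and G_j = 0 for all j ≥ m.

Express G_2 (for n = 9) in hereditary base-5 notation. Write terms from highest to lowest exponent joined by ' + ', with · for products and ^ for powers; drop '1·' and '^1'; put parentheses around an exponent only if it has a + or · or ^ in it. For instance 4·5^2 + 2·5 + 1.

3·5 + 2

9 —HB3→ 3^2 —bump→ 4^2 = 16 —(−1)→ 15
15 —HB4→ 3·4 + 3 —bump→ 3·5 + 3 = 18 —(−1)→ 17
17 —HB5→ 3·5 + 2 —bump→ 3·6 + 2 = 20 —(−1)→ 19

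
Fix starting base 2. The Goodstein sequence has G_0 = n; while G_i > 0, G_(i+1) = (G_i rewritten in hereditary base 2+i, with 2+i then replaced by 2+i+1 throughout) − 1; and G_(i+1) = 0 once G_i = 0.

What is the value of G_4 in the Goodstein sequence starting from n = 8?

93395

base 2: 8 = 2^(2 + 1); at 3: 3^(3 + 1) = 81; next = 80
base 3: 80 = 2·3^3 + 2·3^2 + 2·3 + 2; at 4: 2·4^4 + 2·4^2 + 2·4 + 2 = 554; next = 553
base 4: 553 = 2·4^4 + 2·4^2 + 2·4 + 1; at 5: 2·5^5 + 2·5^2 + 2·5 + 1 = 6311; next = 6310
base 5: 6310 = 2·5^5 + 2·5^2 + 2·5; at 6: 2·6^6 + 2·6^2 + 2·6 = 93396; next = 93395
base 6: 93395 = 2·6^6 + 2·6^2 + 6 + 5; at 7: 2·7^7 + 2·7^2 + 7 + 5 = 1647196; next = 1647195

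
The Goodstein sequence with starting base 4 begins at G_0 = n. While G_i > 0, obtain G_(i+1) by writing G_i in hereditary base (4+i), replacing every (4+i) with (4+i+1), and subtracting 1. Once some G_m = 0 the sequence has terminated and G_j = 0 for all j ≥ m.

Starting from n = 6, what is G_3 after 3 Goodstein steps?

6

base 4: 6 = 4 + 2; at 5: 5 + 2 = 7; next = 6
base 5: 6 = 5 + 1; at 6: 6 + 1 = 7; next = 6
base 6: 6 = 6; at 7: 7 = 7; next = 6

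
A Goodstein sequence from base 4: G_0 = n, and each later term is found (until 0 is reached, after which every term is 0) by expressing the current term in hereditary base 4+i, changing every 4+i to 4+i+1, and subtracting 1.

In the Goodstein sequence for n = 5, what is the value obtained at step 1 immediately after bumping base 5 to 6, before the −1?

6

5 —HB4→ 4 + 1 —bump→ 5 + 1 = 6 —(−1)→ 5
5 —HB5→ 5 —bump→ 6 = 6 —(−1)→ 5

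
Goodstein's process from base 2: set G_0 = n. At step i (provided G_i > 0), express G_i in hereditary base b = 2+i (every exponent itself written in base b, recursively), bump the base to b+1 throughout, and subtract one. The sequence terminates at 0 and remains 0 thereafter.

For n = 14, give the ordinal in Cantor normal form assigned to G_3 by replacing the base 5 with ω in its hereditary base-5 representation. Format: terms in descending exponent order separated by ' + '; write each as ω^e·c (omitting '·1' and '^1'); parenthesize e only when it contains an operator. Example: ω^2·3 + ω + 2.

ω^(ω + 1) + ω^ω

i=0: 14 = 2^(2 + 1) + 2^2 + 2 (b=2); 2→3: 3^(3 + 1) + 3^3 + 3 = 111; 111−1 = 110
i=1: 110 = 3^(3 + 1) + 3^3 + 2 (b=3); 3→4: 4^(4 + 1) + 4^4 + 2 = 1282; 1282−1 = 1281
i=2: 1281 = 4^(4 + 1) + 4^4 + 1 (b=4); 4→5: 5^(5 + 1) + 5^5 + 1 = 18751; 18751−1 = 18750
i=3: 18750 = 5^(5 + 1) + 5^5 (b=5); 5→6: 6^(6 + 1) + 6^6 = 326592; 326592−1 = 326591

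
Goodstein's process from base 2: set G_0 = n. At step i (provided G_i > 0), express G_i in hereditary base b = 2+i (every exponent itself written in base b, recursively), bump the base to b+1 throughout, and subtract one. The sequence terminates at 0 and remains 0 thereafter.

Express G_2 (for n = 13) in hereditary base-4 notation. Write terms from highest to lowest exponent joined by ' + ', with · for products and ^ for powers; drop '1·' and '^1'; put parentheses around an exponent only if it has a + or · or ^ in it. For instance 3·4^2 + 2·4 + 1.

(0) 13|_2 = 2^(2 + 1) + 2^2 + 1 ↦ 3^(3 + 1) + 3^3 + 1|_3 = 109 ⇒ 108
(1) 108|_3 = 3^(3 + 1) + 3^3 ↦ 4^(4 + 1) + 4^4|_4 = 1280 ⇒ 1279
(2) 1279|_4 = 4^(4 + 1) + 3·4^3 + 3·4^2 + 3·4 + 3 ↦ 5^(5 + 1) + 3·5^3 + 3·5^2 + 3·5 + 3|_5 = 16093 ⇒ 16092

4^(4 + 1) + 3·4^3 + 3·4^2 + 3·4 + 3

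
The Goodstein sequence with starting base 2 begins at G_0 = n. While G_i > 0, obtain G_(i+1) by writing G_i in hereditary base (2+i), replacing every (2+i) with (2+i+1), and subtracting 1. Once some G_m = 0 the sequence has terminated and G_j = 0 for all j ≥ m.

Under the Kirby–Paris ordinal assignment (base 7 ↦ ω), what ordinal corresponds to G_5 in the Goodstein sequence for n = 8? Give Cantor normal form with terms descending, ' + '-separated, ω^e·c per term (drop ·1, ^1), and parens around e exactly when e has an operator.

ω^ω·2 + ω^2·2 + ω + 4

[0] 8 ≡ 2^(2 + 1) (base 2). Lift 3: 81. −1: 80.
[1] 80 ≡ 2·3^3 + 2·3^2 + 2·3 + 2 (base 3). Lift 4: 554. −1: 553.
[2] 553 ≡ 2·4^4 + 2·4^2 + 2·4 + 1 (base 4). Lift 5: 6311. −1: 6310.
[3] 6310 ≡ 2·5^5 + 2·5^2 + 2·5 (base 5). Lift 6: 93396. −1: 93395.
[4] 93395 ≡ 2·6^6 + 2·6^2 + 6 + 5 (base 6). Lift 7: 1647196. −1: 1647195.
[5] 1647195 ≡ 2·7^7 + 2·7^2 + 7 + 4 (base 7). Lift 8: 33554572. −1: 33554571.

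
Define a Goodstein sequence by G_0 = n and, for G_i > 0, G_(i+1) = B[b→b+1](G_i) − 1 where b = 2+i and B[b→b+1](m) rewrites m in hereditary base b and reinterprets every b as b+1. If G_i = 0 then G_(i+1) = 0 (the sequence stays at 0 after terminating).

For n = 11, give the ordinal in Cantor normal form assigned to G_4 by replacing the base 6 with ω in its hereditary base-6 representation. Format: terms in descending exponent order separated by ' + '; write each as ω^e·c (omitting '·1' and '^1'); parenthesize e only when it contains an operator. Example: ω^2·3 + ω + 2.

(0) 11|_2 = 2^(2 + 1) + 2 + 1 ↦ 3^(3 + 1) + 3 + 1|_3 = 85 ⇒ 84
(1) 84|_3 = 3^(3 + 1) + 3 ↦ 4^(4 + 1) + 4|_4 = 1028 ⇒ 1027
(2) 1027|_4 = 4^(4 + 1) + 3 ↦ 5^(5 + 1) + 3|_5 = 15628 ⇒ 15627
(3) 15627|_5 = 5^(5 + 1) + 2 ↦ 6^(6 + 1) + 2|_6 = 279938 ⇒ 279937
(4) 279937|_6 = 6^(6 + 1) + 1 ↦ 7^(7 + 1) + 1|_7 = 5764802 ⇒ 5764801

ω^(ω + 1) + 1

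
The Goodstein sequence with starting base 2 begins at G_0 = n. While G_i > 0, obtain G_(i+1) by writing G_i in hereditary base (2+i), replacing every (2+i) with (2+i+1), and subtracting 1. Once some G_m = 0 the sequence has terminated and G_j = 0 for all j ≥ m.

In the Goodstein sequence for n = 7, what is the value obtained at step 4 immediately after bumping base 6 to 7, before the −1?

i=0: 7 = 2^2 + 2 + 1 (b=2); 2→3: 3^3 + 3 + 1 = 31; 31−1 = 30
i=1: 30 = 3^3 + 3 (b=3); 3→4: 4^4 + 4 = 260; 260−1 = 259
i=2: 259 = 4^4 + 3 (b=4); 4→5: 5^5 + 3 = 3128; 3128−1 = 3127
i=3: 3127 = 5^5 + 2 (b=5); 5→6: 6^6 + 2 = 46658; 46658−1 = 46657
i=4: 46657 = 6^6 + 1 (b=6); 6→7: 7^7 + 1 = 823544; 823544−1 = 823543

823544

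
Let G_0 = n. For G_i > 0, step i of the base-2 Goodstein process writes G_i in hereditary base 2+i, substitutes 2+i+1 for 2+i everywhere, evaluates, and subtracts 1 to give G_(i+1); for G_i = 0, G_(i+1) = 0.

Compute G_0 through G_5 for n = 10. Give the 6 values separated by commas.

i=0: 10 = 2^(2 + 1) + 2 (b=2); 2→3: 3^(3 + 1) + 3 = 84; 84−1 = 83
i=1: 83 = 3^(3 + 1) + 2 (b=3); 3→4: 4^(4 + 1) + 2 = 1026; 1026−1 = 1025
i=2: 1025 = 4^(4 + 1) + 1 (b=4); 4→5: 5^(5 + 1) + 1 = 15626; 15626−1 = 15625
i=3: 15625 = 5^(5 + 1) (b=5); 5→6: 6^(6 + 1) = 279936; 279936−1 = 279935
i=4: 279935 = 5·6^6 + 5·6^5 + 5·6^4 + 5·6^3 + 5·6^2 + 5·6 + 5 (b=6); 6→7: 5·7^7 + 5·7^5 + 5·7^4 + 5·7^3 + 5·7^2 + 5·7 + 5 = 4215755; 4215755−1 = 4215754

10, 83, 1025, 15625, 279935, 4215754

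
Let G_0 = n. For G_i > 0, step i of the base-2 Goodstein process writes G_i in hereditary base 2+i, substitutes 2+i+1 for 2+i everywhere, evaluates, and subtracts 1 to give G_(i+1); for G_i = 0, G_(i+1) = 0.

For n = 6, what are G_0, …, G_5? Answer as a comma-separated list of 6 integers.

G_0=6  [base 2] 2^2 + 2  →[2↦3]→  3^3 + 3 = 30  −1 ⇒ G_1=29
G_1=29  [base 3] 3^3 + 2  →[3↦4]→  4^4 + 2 = 258  −1 ⇒ G_2=257
G_2=257  [base 4] 4^4 + 1  →[4↦5]→  5^5 + 1 = 3126  −1 ⇒ G_3=3125
G_3=3125  [base 5] 5^5  →[5↦6]→  6^6 = 46656  −1 ⇒ G_4=46655
G_4=46655  [base 6] 5·6^5 + 5·6^4 + 5·6^3 + 5·6^2 + 5·6 + 5  →[6↦7]→  5·7^5 + 5·7^4 + 5·7^3 + 5·7^2 + 5·7 + 5 = 98040  −1 ⇒ G_5=98039

6, 29, 257, 3125, 46655, 98039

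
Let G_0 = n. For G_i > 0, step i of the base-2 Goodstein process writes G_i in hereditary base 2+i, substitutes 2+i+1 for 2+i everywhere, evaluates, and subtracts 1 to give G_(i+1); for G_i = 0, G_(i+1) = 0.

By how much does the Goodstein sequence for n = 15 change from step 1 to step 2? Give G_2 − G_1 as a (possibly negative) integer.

1172

G_0=15  [base 2] 2^(2 + 1) + 2^2 + 2 + 1  →[2↦3]→  3^(3 + 1) + 3^3 + 3 + 1 = 112  −1 ⇒ G_1=111
G_1=111  [base 3] 3^(3 + 1) + 3^3 + 3  →[3↦4]→  4^(4 + 1) + 4^4 + 4 = 1284  −1 ⇒ G_2=1283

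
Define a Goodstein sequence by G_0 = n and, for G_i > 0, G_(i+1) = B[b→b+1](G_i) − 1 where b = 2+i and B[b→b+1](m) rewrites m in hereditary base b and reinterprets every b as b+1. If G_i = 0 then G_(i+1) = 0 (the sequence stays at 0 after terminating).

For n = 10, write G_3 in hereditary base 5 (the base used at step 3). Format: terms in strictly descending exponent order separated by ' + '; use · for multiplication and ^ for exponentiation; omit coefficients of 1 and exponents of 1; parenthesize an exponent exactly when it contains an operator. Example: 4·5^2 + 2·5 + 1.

5^(5 + 1)

i=0: 10 = 2^(2 + 1) + 2 (b=2); 2→3: 3^(3 + 1) + 3 = 84; 84−1 = 83
i=1: 83 = 3^(3 + 1) + 2 (b=3); 3→4: 4^(4 + 1) + 2 = 1026; 1026−1 = 1025
i=2: 1025 = 4^(4 + 1) + 1 (b=4); 4→5: 5^(5 + 1) + 1 = 15626; 15626−1 = 15625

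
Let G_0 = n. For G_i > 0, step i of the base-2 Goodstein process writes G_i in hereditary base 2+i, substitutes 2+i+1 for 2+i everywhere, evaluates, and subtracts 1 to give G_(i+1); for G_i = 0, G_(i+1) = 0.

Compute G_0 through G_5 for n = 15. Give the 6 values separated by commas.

step 0: 15 = 2^(2 + 1) + 2^2 + 2 + 1; sub 3 for 2: 3^(3 + 1) + 3^3 + 3 + 1; = 112; G_1 = 112−1 = 111
step 1: 111 = 3^(3 + 1) + 3^3 + 3; sub 4 for 3: 4^(4 + 1) + 4^4 + 4; = 1284; G_2 = 1284−1 = 1283
step 2: 1283 = 4^(4 + 1) + 4^4 + 3; sub 5 for 4: 5^(5 + 1) + 5^5 + 3; = 18753; G_3 = 18753−1 = 18752
step 3: 18752 = 5^(5 + 1) + 5^5 + 2; sub 6 for 5: 6^(6 + 1) + 6^6 + 2; = 326594; G_4 = 326594−1 = 326593
step 4: 326593 = 6^(6 + 1) + 6^6 + 1; sub 7 for 6: 7^(7 + 1) + 7^7 + 1; = 6588345; G_5 = 6588345−1 = 6588344

15, 111, 1283, 18752, 326593, 6588344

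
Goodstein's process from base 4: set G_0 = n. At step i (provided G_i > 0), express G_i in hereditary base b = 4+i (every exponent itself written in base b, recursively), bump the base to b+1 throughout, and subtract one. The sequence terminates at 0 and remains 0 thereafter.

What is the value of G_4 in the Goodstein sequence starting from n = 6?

i=0: 6 = 4 + 2 (b=4); 4→5: 5 + 2 = 7; 7−1 = 6
i=1: 6 = 5 + 1 (b=5); 5→6: 6 + 1 = 7; 7−1 = 6
i=2: 6 = 6 (b=6); 6→7: 7 = 7; 7−1 = 6
i=3: 6 = 6 (b=7); 7→8: 6 = 6; 6−1 = 5
i=4: 5 = 5 (b=8); 8→9: 5 = 5; 5−1 = 4

5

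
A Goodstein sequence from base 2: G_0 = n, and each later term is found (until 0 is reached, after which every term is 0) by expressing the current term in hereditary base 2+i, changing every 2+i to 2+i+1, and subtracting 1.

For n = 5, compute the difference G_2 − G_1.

228

G_0 = 5. HB_2(5) = 2^2 + 1. Bump = 28. G_1 = 27.
G_1 = 27. HB_3(27) = 3^3. Bump = 256. G_2 = 255.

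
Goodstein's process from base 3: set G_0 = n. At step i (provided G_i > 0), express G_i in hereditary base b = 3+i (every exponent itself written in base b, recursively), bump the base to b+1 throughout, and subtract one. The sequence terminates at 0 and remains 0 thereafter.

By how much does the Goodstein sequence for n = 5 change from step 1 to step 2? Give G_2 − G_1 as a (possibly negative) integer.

0

[0] 5 ≡ 3 + 2 (base 3). Lift 4: 6. −1: 5.
[1] 5 ≡ 4 + 1 (base 4). Lift 5: 6. −1: 5.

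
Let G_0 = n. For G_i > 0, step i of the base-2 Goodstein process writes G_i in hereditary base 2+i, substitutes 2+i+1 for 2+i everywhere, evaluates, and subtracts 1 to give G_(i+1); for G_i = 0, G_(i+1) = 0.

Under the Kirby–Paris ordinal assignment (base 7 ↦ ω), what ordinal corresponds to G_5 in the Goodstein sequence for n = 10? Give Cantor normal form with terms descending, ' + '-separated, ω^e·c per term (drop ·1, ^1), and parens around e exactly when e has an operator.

[0] 10 ≡ 2^(2 + 1) + 2 (base 2). Lift 3: 84. −1: 83.
[1] 83 ≡ 3^(3 + 1) + 2 (base 3). Lift 4: 1026. −1: 1025.
[2] 1025 ≡ 4^(4 + 1) + 1 (base 4). Lift 5: 15626. −1: 15625.
[3] 15625 ≡ 5^(5 + 1) (base 5). Lift 6: 279936. −1: 279935.
[4] 279935 ≡ 5·6^6 + 5·6^5 + 5·6^4 + 5·6^3 + 5·6^2 + 5·6 + 5 (base 6). Lift 7: 4215755. −1: 4215754.
[5] 4215754 ≡ 5·7^7 + 5·7^5 + 5·7^4 + 5·7^3 + 5·7^2 + 5·7 + 4 (base 7). Lift 8: 84073324. −1: 84073323.

ω^ω·5 + ω^5·5 + ω^4·5 + ω^3·5 + ω^2·5 + ω·5 + 4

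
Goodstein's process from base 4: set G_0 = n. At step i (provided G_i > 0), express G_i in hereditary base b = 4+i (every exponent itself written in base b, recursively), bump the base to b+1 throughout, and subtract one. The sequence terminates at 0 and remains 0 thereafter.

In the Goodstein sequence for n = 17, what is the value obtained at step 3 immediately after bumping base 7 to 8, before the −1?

44

(0) 17|_4 = 4^2 + 1 ↦ 5^2 + 1|_5 = 26 ⇒ 25
(1) 25|_5 = 5^2 ↦ 6^2|_6 = 36 ⇒ 35
(2) 35|_6 = 5·6 + 5 ↦ 5·7 + 5|_7 = 40 ⇒ 39
(3) 39|_7 = 5·7 + 4 ↦ 5·8 + 4|_8 = 44 ⇒ 43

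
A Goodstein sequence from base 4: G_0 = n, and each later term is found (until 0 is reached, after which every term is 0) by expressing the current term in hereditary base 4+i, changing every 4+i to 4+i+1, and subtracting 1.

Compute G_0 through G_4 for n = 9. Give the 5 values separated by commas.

9 —HB4→ 2·4 + 1 —bump→ 2·5 + 1 = 11 —(−1)→ 10
10 —HB5→ 2·5 —bump→ 2·6 = 12 —(−1)→ 11
11 —HB6→ 6 + 5 —bump→ 7 + 5 = 12 —(−1)→ 11
11 —HB7→ 7 + 4 —bump→ 8 + 4 = 12 —(−1)→ 11

9, 10, 11, 11, 11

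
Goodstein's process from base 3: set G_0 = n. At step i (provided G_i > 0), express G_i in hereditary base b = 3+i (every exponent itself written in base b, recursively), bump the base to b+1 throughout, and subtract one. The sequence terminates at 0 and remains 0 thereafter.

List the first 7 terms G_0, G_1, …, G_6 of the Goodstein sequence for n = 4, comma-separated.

[0] 4 ≡ 3 + 1 (base 3). Lift 4: 5. −1: 4.
[1] 4 ≡ 4 (base 4). Lift 5: 5. −1: 4.
[2] 4 ≡ 4 (base 5). Lift 6: 4. −1: 3.
[3] 3 ≡ 3 (base 6). Lift 7: 3. −1: 2.
[4] 2 ≡ 2 (base 7). Lift 8: 2. −1: 1.
[5] 1 ≡ 1 (base 8). Lift 9: 1. −1: 0.

4, 4, 4, 3, 2, 1, 0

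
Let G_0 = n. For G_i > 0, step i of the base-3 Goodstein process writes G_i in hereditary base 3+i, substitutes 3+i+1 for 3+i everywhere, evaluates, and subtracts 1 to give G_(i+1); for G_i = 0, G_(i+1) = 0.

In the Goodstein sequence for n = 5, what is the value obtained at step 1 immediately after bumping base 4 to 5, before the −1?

i=0: 5 = 3 + 2 (b=3); 3→4: 4 + 2 = 6; 6−1 = 5
i=1: 5 = 4 + 1 (b=4); 4→5: 5 + 1 = 6; 6−1 = 5

6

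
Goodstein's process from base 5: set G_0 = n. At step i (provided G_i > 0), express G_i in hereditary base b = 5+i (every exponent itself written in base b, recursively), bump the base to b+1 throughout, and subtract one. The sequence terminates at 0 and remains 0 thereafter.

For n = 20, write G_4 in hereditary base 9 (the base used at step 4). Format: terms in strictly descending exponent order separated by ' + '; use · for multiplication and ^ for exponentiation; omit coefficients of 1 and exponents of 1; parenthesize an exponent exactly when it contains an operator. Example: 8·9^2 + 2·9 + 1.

3·9 + 2

i=0: 20 = 4·5 (b=5); 5→6: 4·6 = 24; 24−1 = 23
i=1: 23 = 3·6 + 5 (b=6); 6→7: 3·7 + 5 = 26; 26−1 = 25
i=2: 25 = 3·7 + 4 (b=7); 7→8: 3·8 + 4 = 28; 28−1 = 27
i=3: 27 = 3·8 + 3 (b=8); 8→9: 3·9 + 3 = 30; 30−1 = 29
i=4: 29 = 3·9 + 2 (b=9); 9→10: 3·10 + 2 = 32; 32−1 = 31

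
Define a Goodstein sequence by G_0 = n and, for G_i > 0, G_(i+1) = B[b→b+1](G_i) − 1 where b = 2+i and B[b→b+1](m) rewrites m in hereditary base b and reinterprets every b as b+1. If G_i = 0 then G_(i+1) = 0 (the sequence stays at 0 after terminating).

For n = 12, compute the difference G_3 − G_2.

14620

[0] 12 ≡ 2^(2 + 1) + 2^2 (base 2). Lift 3: 108. −1: 107.
[1] 107 ≡ 3^(3 + 1) + 2·3^2 + 2·3 + 2 (base 3). Lift 4: 1066. −1: 1065.
[2] 1065 ≡ 4^(4 + 1) + 2·4^2 + 2·4 + 1 (base 4). Lift 5: 15686. −1: 15685.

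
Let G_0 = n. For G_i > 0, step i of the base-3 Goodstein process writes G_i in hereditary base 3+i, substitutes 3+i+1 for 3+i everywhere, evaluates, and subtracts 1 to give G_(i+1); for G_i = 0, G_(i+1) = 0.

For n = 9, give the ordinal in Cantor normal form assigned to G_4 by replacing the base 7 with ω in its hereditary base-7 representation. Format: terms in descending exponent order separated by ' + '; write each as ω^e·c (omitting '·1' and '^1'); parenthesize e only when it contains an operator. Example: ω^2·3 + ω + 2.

base 3: 9 = 3^2; at 4: 4^2 = 16; next = 15
base 4: 15 = 3·4 + 3; at 5: 3·5 + 3 = 18; next = 17
base 5: 17 = 3·5 + 2; at 6: 3·6 + 2 = 20; next = 19
base 6: 19 = 3·6 + 1; at 7: 3·7 + 1 = 22; next = 21
base 7: 21 = 3·7; at 8: 3·8 = 24; next = 23

ω·3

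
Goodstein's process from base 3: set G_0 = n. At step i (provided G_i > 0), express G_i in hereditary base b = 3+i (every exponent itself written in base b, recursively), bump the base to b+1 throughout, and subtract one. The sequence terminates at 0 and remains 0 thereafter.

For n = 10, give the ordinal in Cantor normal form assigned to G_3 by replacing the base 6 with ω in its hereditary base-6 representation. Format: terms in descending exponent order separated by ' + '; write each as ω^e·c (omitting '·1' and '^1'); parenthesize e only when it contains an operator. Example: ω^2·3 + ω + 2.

ω·4 + 3

i=0: 10 = 3^2 + 1 (b=3); 3→4: 4^2 + 1 = 17; 17−1 = 16
i=1: 16 = 4^2 (b=4); 4→5: 5^2 = 25; 25−1 = 24
i=2: 24 = 4·5 + 4 (b=5); 5→6: 4·6 + 4 = 28; 28−1 = 27
i=3: 27 = 4·6 + 3 (b=6); 6→7: 4·7 + 3 = 31; 31−1 = 30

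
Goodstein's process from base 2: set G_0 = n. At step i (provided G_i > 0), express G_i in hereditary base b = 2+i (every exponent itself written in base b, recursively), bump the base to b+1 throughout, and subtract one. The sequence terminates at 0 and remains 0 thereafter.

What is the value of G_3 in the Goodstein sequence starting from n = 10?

15625

G_0 = 10. HB_2(10) = 2^(2 + 1) + 2. Bump = 84. G_1 = 83.
G_1 = 83. HB_3(83) = 3^(3 + 1) + 2. Bump = 1026. G_2 = 1025.
G_2 = 1025. HB_4(1025) = 4^(4 + 1) + 1. Bump = 15626. G_3 = 15625.
G_3 = 15625. HB_5(15625) = 5^(5 + 1). Bump = 279936. G_4 = 279935.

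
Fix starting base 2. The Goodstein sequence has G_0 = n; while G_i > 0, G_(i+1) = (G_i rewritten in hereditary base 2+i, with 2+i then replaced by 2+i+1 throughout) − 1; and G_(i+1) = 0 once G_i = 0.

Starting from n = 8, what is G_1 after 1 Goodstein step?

80

[0] 8 ≡ 2^(2 + 1) (base 2). Lift 3: 81. −1: 80.
[1] 80 ≡ 2·3^3 + 2·3^2 + 2·3 + 2 (base 3). Lift 4: 554. −1: 553.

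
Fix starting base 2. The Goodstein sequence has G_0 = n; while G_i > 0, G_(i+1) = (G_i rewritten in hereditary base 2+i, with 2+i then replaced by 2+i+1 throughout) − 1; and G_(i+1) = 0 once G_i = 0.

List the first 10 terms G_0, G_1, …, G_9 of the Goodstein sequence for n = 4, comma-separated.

4, 26, 41, 60, 83, 109, 139, 173, 211, 253

[0] 4 ≡ 2^2 (base 2). Lift 3: 27. −1: 26.
[1] 26 ≡ 2·3^2 + 2·3 + 2 (base 3). Lift 4: 42. −1: 41.
[2] 41 ≡ 2·4^2 + 2·4 + 1 (base 4). Lift 5: 61. −1: 60.
[3] 60 ≡ 2·5^2 + 2·5 (base 5). Lift 6: 84. −1: 83.
[4] 83 ≡ 2·6^2 + 6 + 5 (base 6). Lift 7: 110. −1: 109.
[5] 109 ≡ 2·7^2 + 7 + 4 (base 7). Lift 8: 140. −1: 139.
[6] 139 ≡ 2·8^2 + 8 + 3 (base 8). Lift 9: 174. −1: 173.
[7] 173 ≡ 2·9^2 + 9 + 2 (base 9). Lift 10: 212. −1: 211.
[8] 211 ≡ 2·10^2 + 10 + 1 (base 10). Lift 11: 254. −1: 253.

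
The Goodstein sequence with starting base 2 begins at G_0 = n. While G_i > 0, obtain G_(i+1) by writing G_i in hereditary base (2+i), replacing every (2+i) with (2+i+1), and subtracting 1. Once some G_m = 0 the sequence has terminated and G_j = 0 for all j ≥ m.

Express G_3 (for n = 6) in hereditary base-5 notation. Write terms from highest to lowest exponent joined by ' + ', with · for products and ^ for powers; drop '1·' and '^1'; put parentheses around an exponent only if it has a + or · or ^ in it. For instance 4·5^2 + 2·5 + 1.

5^5

[0] 6 ≡ 2^2 + 2 (base 2). Lift 3: 30. −1: 29.
[1] 29 ≡ 3^3 + 2 (base 3). Lift 4: 258. −1: 257.
[2] 257 ≡ 4^4 + 1 (base 4). Lift 5: 3126. −1: 3125.
[3] 3125 ≡ 5^5 (base 5). Lift 6: 46656. −1: 46655.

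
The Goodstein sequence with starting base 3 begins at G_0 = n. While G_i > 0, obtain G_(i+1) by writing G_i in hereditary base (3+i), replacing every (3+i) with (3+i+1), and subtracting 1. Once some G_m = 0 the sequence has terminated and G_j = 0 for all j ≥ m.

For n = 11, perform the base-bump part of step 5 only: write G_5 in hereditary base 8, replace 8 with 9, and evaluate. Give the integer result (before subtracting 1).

[0] 11 ≡ 3^2 + 2 (base 3). Lift 4: 18. −1: 17.
[1] 17 ≡ 4^2 + 1 (base 4). Lift 5: 26. −1: 25.
[2] 25 ≡ 5^2 (base 5). Lift 6: 36. −1: 35.
[3] 35 ≡ 5·6 + 5 (base 6). Lift 7: 40. −1: 39.
[4] 39 ≡ 5·7 + 4 (base 7). Lift 8: 44. −1: 43.
[5] 43 ≡ 5·8 + 3 (base 8). Lift 9: 48. −1: 47.

48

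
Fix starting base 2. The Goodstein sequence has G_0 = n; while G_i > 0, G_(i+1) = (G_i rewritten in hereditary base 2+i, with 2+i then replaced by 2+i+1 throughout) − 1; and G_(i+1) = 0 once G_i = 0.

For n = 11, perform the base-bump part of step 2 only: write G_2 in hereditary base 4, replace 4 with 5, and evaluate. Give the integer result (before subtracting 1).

15628

base 2: 11 = 2^(2 + 1) + 2 + 1; at 3: 3^(3 + 1) + 3 + 1 = 85; next = 84
base 3: 84 = 3^(3 + 1) + 3; at 4: 4^(4 + 1) + 4 = 1028; next = 1027
base 4: 1027 = 4^(4 + 1) + 3; at 5: 5^(5 + 1) + 3 = 15628; next = 15627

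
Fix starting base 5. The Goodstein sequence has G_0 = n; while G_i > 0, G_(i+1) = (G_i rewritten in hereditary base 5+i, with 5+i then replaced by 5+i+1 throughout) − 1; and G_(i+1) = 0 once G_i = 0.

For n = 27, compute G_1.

i=0: 27 = 5^2 + 2 (b=5); 5→6: 6^2 + 2 = 38; 38−1 = 37
i=1: 37 = 6^2 + 1 (b=6); 6→7: 7^2 + 1 = 50; 50−1 = 49

37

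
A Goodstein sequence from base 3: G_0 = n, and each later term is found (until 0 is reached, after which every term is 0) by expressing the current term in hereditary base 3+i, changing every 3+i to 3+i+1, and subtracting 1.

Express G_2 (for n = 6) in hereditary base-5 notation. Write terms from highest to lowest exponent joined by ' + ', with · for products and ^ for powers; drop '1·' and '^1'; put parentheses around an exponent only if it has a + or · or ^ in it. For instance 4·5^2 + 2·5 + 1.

5 + 2

step 0: 6 = 2·3; sub 4 for 3: 2·4; = 8; G_1 = 8−1 = 7
step 1: 7 = 4 + 3; sub 5 for 4: 5 + 3; = 8; G_2 = 8−1 = 7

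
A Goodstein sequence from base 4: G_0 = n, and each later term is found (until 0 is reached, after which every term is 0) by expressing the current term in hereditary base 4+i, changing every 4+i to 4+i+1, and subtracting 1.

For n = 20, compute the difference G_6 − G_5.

i=0: 20 = 4^2 + 4 (b=4); 4→5: 5^2 + 5 = 30; 30−1 = 29
i=1: 29 = 5^2 + 4 (b=5); 5→6: 6^2 + 4 = 40; 40−1 = 39
i=2: 39 = 6^2 + 3 (b=6); 6→7: 7^2 + 3 = 52; 52−1 = 51
i=3: 51 = 7^2 + 2 (b=7); 7→8: 8^2 + 2 = 66; 66−1 = 65
i=4: 65 = 8^2 + 1 (b=8); 8→9: 9^2 + 1 = 82; 82−1 = 81
i=5: 81 = 9^2 (b=9); 9→10: 10^2 = 100; 100−1 = 99

18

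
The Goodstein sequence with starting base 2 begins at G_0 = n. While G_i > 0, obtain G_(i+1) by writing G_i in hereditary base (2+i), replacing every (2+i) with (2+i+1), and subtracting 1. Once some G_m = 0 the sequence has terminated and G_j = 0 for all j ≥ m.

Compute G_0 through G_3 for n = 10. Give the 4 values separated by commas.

10, 83, 1025, 15625

G_0=10  [base 2] 2^(2 + 1) + 2  →[2↦3]→  3^(3 + 1) + 3 = 84  −1 ⇒ G_1=83
G_1=83  [base 3] 3^(3 + 1) + 2  →[3↦4]→  4^(4 + 1) + 2 = 1026  −1 ⇒ G_2=1025
G_2=1025  [base 4] 4^(4 + 1) + 1  →[4↦5]→  5^(5 + 1) + 1 = 15626  −1 ⇒ G_3=15625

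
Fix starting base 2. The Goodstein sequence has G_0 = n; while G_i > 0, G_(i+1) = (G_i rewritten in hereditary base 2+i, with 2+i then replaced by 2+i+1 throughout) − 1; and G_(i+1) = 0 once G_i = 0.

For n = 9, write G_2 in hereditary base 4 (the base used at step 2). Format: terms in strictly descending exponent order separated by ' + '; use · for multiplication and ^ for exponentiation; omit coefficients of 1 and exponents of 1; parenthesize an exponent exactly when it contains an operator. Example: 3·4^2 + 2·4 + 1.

3·4^4 + 3·4^3 + 3·4^2 + 3·4 + 3

G_0 = 9. HB_2(9) = 2^(2 + 1) + 1. Bump = 82. G_1 = 81.
G_1 = 81. HB_3(81) = 3^(3 + 1). Bump = 1024. G_2 = 1023.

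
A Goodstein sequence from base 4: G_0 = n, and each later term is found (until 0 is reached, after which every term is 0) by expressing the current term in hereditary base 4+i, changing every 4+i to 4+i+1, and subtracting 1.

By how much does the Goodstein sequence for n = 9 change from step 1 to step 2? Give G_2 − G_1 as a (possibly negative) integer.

1

[0] 9 ≡ 2·4 + 1 (base 4). Lift 5: 11. −1: 10.
[1] 10 ≡ 2·5 (base 5). Lift 6: 12. −1: 11.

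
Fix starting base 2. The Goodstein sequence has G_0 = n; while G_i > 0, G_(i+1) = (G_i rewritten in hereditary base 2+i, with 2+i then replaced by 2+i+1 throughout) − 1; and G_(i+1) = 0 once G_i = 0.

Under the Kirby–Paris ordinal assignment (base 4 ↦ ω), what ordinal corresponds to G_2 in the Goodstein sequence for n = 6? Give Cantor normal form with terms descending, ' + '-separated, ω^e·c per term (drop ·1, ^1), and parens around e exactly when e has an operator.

step 0: 6 = 2^2 + 2; sub 3 for 2: 3^3 + 3; = 30; G_1 = 30−1 = 29
step 1: 29 = 3^3 + 2; sub 4 for 3: 4^4 + 2; = 258; G_2 = 258−1 = 257
step 2: 257 = 4^4 + 1; sub 5 for 4: 5^5 + 1; = 3126; G_3 = 3126−1 = 3125

ω^ω + 1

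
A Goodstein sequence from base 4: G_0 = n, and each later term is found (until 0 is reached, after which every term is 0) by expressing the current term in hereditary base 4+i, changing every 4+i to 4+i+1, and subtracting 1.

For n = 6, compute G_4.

6 —HB4→ 4 + 2 —bump→ 5 + 2 = 7 —(−1)→ 6
6 —HB5→ 5 + 1 —bump→ 6 + 1 = 7 —(−1)→ 6
6 —HB6→ 6 —bump→ 7 = 7 —(−1)→ 6
6 —HB7→ 6 —bump→ 6 = 6 —(−1)→ 5

5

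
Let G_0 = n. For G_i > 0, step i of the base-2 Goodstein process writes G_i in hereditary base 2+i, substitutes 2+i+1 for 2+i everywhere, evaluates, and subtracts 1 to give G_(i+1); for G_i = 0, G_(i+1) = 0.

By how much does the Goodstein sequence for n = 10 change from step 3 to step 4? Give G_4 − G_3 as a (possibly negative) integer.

step 0: 10 = 2^(2 + 1) + 2; sub 3 for 2: 3^(3 + 1) + 3; = 84; G_1 = 84−1 = 83
step 1: 83 = 3^(3 + 1) + 2; sub 4 for 3: 4^(4 + 1) + 2; = 1026; G_2 = 1026−1 = 1025
step 2: 1025 = 4^(4 + 1) + 1; sub 5 for 4: 5^(5 + 1) + 1; = 15626; G_3 = 15626−1 = 15625
step 3: 15625 = 5^(5 + 1); sub 6 for 5: 6^(6 + 1); = 279936; G_4 = 279936−1 = 279935

264310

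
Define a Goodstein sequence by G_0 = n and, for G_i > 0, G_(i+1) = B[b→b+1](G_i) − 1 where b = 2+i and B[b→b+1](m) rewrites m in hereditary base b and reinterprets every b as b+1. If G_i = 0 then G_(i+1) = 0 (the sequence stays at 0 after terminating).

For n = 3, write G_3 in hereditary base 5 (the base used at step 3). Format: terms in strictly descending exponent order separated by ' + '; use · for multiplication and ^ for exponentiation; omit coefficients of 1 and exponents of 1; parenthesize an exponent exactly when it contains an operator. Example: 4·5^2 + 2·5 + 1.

2

i=0: 3 = 2 + 1 (b=2); 2→3: 3 + 1 = 4; 4−1 = 3
i=1: 3 = 3 (b=3); 3→4: 4 = 4; 4−1 = 3
i=2: 3 = 3 (b=4); 4→5: 3 = 3; 3−1 = 2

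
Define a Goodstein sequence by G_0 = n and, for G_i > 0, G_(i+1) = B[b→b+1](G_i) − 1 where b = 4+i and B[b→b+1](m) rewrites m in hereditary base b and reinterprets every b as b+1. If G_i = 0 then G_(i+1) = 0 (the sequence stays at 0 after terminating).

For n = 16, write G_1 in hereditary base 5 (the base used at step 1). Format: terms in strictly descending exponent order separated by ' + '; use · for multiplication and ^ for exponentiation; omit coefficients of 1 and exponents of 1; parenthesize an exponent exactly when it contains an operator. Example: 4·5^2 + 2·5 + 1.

4·5 + 4

G_0=16  [base 4] 4^2  →[4↦5]→  5^2 = 25  −1 ⇒ G_1=24
G_1=24  [base 5] 4·5 + 4  →[5↦6]→  4·6 + 4 = 28  −1 ⇒ G_2=27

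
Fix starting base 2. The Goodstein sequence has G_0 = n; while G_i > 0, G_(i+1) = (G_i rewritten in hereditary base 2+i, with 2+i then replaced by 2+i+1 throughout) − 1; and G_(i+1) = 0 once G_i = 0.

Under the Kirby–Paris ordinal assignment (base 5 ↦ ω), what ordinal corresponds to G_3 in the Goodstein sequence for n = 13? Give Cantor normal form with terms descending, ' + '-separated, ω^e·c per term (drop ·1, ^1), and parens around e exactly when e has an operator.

ω^(ω + 1) + ω^3·3 + ω^2·3 + ω·3 + 2

[0] 13 ≡ 2^(2 + 1) + 2^2 + 1 (base 2). Lift 3: 109. −1: 108.
[1] 108 ≡ 3^(3 + 1) + 3^3 (base 3). Lift 4: 1280. −1: 1279.
[2] 1279 ≡ 4^(4 + 1) + 3·4^3 + 3·4^2 + 3·4 + 3 (base 4). Lift 5: 16093. −1: 16092.
[3] 16092 ≡ 5^(5 + 1) + 3·5^3 + 3·5^2 + 3·5 + 2 (base 5). Lift 6: 280712. −1: 280711.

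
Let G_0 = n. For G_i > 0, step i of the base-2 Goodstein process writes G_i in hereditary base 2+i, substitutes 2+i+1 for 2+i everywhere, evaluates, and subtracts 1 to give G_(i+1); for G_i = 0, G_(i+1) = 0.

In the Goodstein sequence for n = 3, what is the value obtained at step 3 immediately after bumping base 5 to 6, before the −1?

2

G_0 = 3. HB_2(3) = 2 + 1. Bump = 4. G_1 = 3.
G_1 = 3. HB_3(3) = 3. Bump = 4. G_2 = 3.
G_2 = 3. HB_4(3) = 3. Bump = 3. G_3 = 2.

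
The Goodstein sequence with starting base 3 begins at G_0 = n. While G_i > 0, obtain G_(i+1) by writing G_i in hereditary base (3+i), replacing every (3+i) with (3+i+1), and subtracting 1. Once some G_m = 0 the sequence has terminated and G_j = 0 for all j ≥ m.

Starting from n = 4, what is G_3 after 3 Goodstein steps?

3

G_0=4  [base 3] 3 + 1  →[3↦4]→  4 + 1 = 5  −1 ⇒ G_1=4
G_1=4  [base 4] 4  →[4↦5]→  5 = 5  −1 ⇒ G_2=4
G_2=4  [base 5] 4  →[5↦6]→  4 = 4  −1 ⇒ G_3=3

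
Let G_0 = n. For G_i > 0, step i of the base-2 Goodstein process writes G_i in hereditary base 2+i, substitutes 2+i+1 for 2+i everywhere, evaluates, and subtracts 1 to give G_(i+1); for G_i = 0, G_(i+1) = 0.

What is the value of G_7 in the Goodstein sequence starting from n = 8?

774841151

[0] 8 ≡ 2^(2 + 1) (base 2). Lift 3: 81. −1: 80.
[1] 80 ≡ 2·3^3 + 2·3^2 + 2·3 + 2 (base 3). Lift 4: 554. −1: 553.
[2] 553 ≡ 2·4^4 + 2·4^2 + 2·4 + 1 (base 4). Lift 5: 6311. −1: 6310.
[3] 6310 ≡ 2·5^5 + 2·5^2 + 2·5 (base 5). Lift 6: 93396. −1: 93395.
[4] 93395 ≡ 2·6^6 + 2·6^2 + 6 + 5 (base 6). Lift 7: 1647196. −1: 1647195.
[5] 1647195 ≡ 2·7^7 + 2·7^2 + 7 + 4 (base 7). Lift 8: 33554572. −1: 33554571.
[6] 33554571 ≡ 2·8^8 + 2·8^2 + 8 + 3 (base 8). Lift 9: 774841152. −1: 774841151.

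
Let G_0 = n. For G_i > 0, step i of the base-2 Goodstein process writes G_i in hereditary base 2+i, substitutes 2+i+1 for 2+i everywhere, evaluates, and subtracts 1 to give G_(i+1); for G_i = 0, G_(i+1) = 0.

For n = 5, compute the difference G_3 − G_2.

[0] 5 ≡ 2^2 + 1 (base 2). Lift 3: 28. −1: 27.
[1] 27 ≡ 3^3 (base 3). Lift 4: 256. −1: 255.
[2] 255 ≡ 3·4^3 + 3·4^2 + 3·4 + 3 (base 4). Lift 5: 468. −1: 467.

212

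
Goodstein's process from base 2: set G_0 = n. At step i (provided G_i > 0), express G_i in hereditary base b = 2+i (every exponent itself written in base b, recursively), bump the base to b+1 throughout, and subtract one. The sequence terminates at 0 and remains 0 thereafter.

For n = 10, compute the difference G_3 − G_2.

(0) 10|_2 = 2^(2 + 1) + 2 ↦ 3^(3 + 1) + 3|_3 = 84 ⇒ 83
(1) 83|_3 = 3^(3 + 1) + 2 ↦ 4^(4 + 1) + 2|_4 = 1026 ⇒ 1025
(2) 1025|_4 = 4^(4 + 1) + 1 ↦ 5^(5 + 1) + 1|_5 = 15626 ⇒ 15625

14600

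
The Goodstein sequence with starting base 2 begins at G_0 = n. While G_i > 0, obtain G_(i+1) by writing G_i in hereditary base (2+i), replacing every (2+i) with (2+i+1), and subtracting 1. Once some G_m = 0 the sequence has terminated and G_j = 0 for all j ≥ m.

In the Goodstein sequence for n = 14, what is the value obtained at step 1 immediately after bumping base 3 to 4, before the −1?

step 0: 14 = 2^(2 + 1) + 2^2 + 2; sub 3 for 2: 3^(3 + 1) + 3^3 + 3; = 111; G_1 = 111−1 = 110
step 1: 110 = 3^(3 + 1) + 3^3 + 2; sub 4 for 3: 4^(4 + 1) + 4^4 + 2; = 1282; G_2 = 1282−1 = 1281

1282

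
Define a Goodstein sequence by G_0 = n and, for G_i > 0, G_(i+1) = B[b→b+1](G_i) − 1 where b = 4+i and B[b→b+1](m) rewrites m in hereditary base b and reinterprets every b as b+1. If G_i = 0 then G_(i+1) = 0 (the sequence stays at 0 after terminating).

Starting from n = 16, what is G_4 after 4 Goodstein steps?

G_0 = 16. HB_4(16) = 4^2. Bump = 25. G_1 = 24.
G_1 = 24. HB_5(24) = 4·5 + 4. Bump = 28. G_2 = 27.
G_2 = 27. HB_6(27) = 4·6 + 3. Bump = 31. G_3 = 30.
G_3 = 30. HB_7(30) = 4·7 + 2. Bump = 34. G_4 = 33.
G_4 = 33. HB_8(33) = 4·8 + 1. Bump = 37. G_5 = 36.

33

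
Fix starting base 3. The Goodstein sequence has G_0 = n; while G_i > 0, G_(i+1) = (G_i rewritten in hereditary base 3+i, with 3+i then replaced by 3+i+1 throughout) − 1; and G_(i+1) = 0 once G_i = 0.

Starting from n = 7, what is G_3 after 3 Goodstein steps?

9

7 —HB3→ 2·3 + 1 —bump→ 2·4 + 1 = 9 —(−1)→ 8
8 —HB4→ 2·4 —bump→ 2·5 = 10 —(−1)→ 9
9 —HB5→ 5 + 4 —bump→ 6 + 4 = 10 —(−1)→ 9
9 —HB6→ 6 + 3 —bump→ 7 + 3 = 10 —(−1)→ 9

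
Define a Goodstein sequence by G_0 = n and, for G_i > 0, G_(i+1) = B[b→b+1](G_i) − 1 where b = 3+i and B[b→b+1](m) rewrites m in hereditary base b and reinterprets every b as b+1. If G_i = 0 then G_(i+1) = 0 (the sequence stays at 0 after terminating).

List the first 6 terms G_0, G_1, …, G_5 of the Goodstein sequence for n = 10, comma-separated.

[0] 10 ≡ 3^2 + 1 (base 3). Lift 4: 17. −1: 16.
[1] 16 ≡ 4^2 (base 4). Lift 5: 25. −1: 24.
[2] 24 ≡ 4·5 + 4 (base 5). Lift 6: 28. −1: 27.
[3] 27 ≡ 4·6 + 3 (base 6). Lift 7: 31. −1: 30.
[4] 30 ≡ 4·7 + 2 (base 7). Lift 8: 34. −1: 33.

10, 16, 24, 27, 30, 33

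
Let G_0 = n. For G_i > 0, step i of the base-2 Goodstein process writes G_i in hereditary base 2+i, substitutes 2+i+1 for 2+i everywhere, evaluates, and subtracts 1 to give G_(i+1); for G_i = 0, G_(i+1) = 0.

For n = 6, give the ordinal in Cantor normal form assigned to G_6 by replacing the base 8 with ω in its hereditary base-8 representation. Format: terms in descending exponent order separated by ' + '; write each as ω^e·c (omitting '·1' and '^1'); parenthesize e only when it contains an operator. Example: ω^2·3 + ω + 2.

step 0: 6 = 2^2 + 2; sub 3 for 2: 3^3 + 3; = 30; G_1 = 30−1 = 29
step 1: 29 = 3^3 + 2; sub 4 for 3: 4^4 + 2; = 258; G_2 = 258−1 = 257
step 2: 257 = 4^4 + 1; sub 5 for 4: 5^5 + 1; = 3126; G_3 = 3126−1 = 3125
step 3: 3125 = 5^5; sub 6 for 5: 6^6; = 46656; G_4 = 46656−1 = 46655
step 4: 46655 = 5·6^5 + 5·6^4 + 5·6^3 + 5·6^2 + 5·6 + 5; sub 7 for 6: 5·7^5 + 5·7^4 + 5·7^3 + 5·7^2 + 5·7 + 5; = 98040; G_5 = 98040−1 = 98039
step 5: 98039 = 5·7^5 + 5·7^4 + 5·7^3 + 5·7^2 + 5·7 + 4; sub 8 for 7: 5·8^5 + 5·8^4 + 5·8^3 + 5·8^2 + 5·8 + 4; = 187244; G_6 = 187244−1 = 187243
step 6: 187243 = 5·8^5 + 5·8^4 + 5·8^3 + 5·8^2 + 5·8 + 3; sub 9 for 8: 5·9^5 + 5·9^4 + 5·9^3 + 5·9^2 + 5·9 + 3; = 332148; G_7 = 332148−1 = 332147

ω^5·5 + ω^4·5 + ω^3·5 + ω^2·5 + ω·5 + 3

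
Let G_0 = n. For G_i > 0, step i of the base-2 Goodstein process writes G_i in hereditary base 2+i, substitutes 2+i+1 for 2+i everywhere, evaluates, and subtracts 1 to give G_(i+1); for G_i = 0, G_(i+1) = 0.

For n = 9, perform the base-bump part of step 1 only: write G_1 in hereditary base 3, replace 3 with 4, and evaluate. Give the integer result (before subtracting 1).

step 0: 9 = 2^(2 + 1) + 1; sub 3 for 2: 3^(3 + 1) + 1; = 82; G_1 = 82−1 = 81
step 1: 81 = 3^(3 + 1); sub 4 for 3: 4^(4 + 1); = 1024; G_2 = 1024−1 = 1023

1024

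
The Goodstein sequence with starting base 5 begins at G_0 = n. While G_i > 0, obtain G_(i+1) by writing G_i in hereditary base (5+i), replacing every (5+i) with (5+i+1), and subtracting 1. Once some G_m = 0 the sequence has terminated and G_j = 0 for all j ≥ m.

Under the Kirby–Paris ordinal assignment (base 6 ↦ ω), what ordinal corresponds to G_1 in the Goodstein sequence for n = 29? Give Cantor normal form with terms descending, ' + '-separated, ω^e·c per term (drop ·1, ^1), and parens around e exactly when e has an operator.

ω^2 + 3

G_0=29  [base 5] 5^2 + 4  →[5↦6]→  6^2 + 4 = 40  −1 ⇒ G_1=39
G_1=39  [base 6] 6^2 + 3  →[6↦7]→  7^2 + 3 = 52  −1 ⇒ G_2=51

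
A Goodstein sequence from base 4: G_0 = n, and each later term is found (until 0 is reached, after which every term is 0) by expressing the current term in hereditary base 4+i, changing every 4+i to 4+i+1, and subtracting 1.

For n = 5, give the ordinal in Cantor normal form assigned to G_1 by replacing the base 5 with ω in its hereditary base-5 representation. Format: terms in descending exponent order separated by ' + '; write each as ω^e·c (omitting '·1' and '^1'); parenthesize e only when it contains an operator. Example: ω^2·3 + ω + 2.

5 —HB4→ 4 + 1 —bump→ 5 + 1 = 6 —(−1)→ 5
5 —HB5→ 5 —bump→ 6 = 6 —(−1)→ 5

ω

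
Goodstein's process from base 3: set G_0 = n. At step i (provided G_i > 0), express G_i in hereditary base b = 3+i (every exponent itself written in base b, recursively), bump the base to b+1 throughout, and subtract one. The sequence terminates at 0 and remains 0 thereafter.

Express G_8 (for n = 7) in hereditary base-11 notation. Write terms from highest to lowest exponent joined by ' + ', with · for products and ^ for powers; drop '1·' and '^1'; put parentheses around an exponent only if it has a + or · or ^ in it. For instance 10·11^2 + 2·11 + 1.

step 0: 7 = 2·3 + 1; sub 4 for 3: 2·4 + 1; = 9; G_1 = 9−1 = 8
step 1: 8 = 2·4; sub 5 for 4: 2·5; = 10; G_2 = 10−1 = 9
step 2: 9 = 5 + 4; sub 6 for 5: 6 + 4; = 10; G_3 = 10−1 = 9
step 3: 9 = 6 + 3; sub 7 for 6: 7 + 3; = 10; G_4 = 10−1 = 9
step 4: 9 = 7 + 2; sub 8 for 7: 8 + 2; = 10; G_5 = 10−1 = 9
step 5: 9 = 8 + 1; sub 9 for 8: 9 + 1; = 10; G_6 = 10−1 = 9
step 6: 9 = 9; sub 10 for 9: 10; = 10; G_7 = 10−1 = 9
step 7: 9 = 9; sub 11 for 10: 9; = 9; G_8 = 9−1 = 8

8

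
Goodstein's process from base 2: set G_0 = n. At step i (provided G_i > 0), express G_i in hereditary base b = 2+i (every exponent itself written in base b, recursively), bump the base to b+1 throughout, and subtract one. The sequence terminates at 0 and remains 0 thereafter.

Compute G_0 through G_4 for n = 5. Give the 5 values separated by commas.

G_0=5  [base 2] 2^2 + 1  →[2↦3]→  3^3 + 1 = 28  −1 ⇒ G_1=27
G_1=27  [base 3] 3^3  →[3↦4]→  4^4 = 256  −1 ⇒ G_2=255
G_2=255  [base 4] 3·4^3 + 3·4^2 + 3·4 + 3  →[4↦5]→  3·5^3 + 3·5^2 + 3·5 + 3 = 468  −1 ⇒ G_3=467
G_3=467  [base 5] 3·5^3 + 3·5^2 + 3·5 + 2  →[5↦6]→  3·6^3 + 3·6^2 + 3·6 + 2 = 776  −1 ⇒ G_4=775

5, 27, 255, 467, 775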